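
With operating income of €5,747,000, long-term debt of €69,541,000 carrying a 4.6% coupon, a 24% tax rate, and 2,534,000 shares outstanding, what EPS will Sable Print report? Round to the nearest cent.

€0.76

Pre-tax income = €5,747,000 − €3,198,886.00 = €2,548,114.00.
Net income = €2,548,114.00 × (1 − 0.24) = €1,936,566.64.
EPS = €1,936,566.64 ÷ 2,534,000 = €0.76.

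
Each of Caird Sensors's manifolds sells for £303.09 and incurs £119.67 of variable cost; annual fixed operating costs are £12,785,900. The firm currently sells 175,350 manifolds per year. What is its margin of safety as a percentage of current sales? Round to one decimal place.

Unit CM = price − variable cost = £303.09 − £119.67 = £183.42. Break-even units = £12,785,900 ÷ £183.42 = 69,708.32; break-even revenue = 69,708.32 × £303.09 = £21,127,894.62.
Current sales = 175,350 × £303.09 = £53,146,831.50.
Margin of safety = (£53,146,831.50 − £21,127,894.62) ÷ £53,146,831.50 = 60.2%.

60.2%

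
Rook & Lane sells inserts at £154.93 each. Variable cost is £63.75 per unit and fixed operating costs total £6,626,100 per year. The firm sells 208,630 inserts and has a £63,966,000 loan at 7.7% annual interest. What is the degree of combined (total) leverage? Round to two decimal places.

Total contribution margin = 208,630 × £91.18 = £19,022,883.40.
Operating income = contribution − fixed costs = £19,022,883.40 − £6,626,100 = £12,396,783.40. Interest = £4,925,382.00.
DOL = £19,022,883.40 ÷ £12,396,783.40 = 1.5345; DFL = £12,396,783.40 ÷ £7,471,401.40 = 1.6592.
DCL = DOL × DFL = 1.5345 × 1.6592 = 2.5460.

2.55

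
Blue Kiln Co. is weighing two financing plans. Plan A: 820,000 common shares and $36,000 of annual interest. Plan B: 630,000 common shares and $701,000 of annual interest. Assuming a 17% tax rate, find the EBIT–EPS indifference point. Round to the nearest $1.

Set EPS_A = EPS_B: (EBIT − $36,000)(1 − 0.17) ÷ 820,000 = (EBIT − $701,000)(1 − 0.17) ÷ 630,000.
The (1 − t) factor cancels: (EBIT − 36,000) × 630,000 = (EBIT − 701,000) × 820,000.
Solving, EBIT = (701,000·820,000 − 36,000·630,000) / (820,000 − 630,000) = 552,140,000,000 / 190,000 = 2,906,000.00.

$2,906,000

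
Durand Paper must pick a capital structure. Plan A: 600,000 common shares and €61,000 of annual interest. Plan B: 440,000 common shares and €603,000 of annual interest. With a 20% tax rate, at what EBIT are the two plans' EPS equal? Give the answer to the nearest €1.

Set EPS_A = EPS_B: (EBIT − €61,000)(1 − 0.20) ÷ 600,000 = (EBIT − €603,000)(1 − 0.20) ÷ 440,000.
The (1 − t) factor cancels: (EBIT − 61,000) × 440,000 = (EBIT − 603,000) × 600,000.
EBIT × (600,000 − 440,000) = 603,000 × 600,000 − 61,000 × 440,000 = 334,960,000,000, so EBIT = 334,960,000,000 ÷ 160,000 = 2,093,500.00.

€2,093,500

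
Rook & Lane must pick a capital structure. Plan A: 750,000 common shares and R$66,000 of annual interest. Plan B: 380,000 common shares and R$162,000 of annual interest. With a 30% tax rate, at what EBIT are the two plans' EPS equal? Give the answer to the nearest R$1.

R$260,595

Set EPS_A = EPS_B: (EBIT − R$66,000)(1 − 0.30) ÷ 750,000 = (EBIT − R$162,000)(1 − 0.30) ÷ 380,000.
The (1 − t) factor cancels: (EBIT − 66,000) × 380,000 = (EBIT − 162,000) × 750,000.
Solving, EBIT = (162,000·750,000 − 66,000·380,000) / (750,000 − 380,000) = 96,420,000,000 / 370,000 = 260,594.59.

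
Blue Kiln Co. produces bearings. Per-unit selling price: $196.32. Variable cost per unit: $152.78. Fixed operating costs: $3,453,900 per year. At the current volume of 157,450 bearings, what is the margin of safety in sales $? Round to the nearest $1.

Contribution margin per unit = $196.32 − $152.78 = $43.54. Break-even units = $3,453,900 ÷ $43.54 = 79,327.06; break-even revenue = 79,327.06 × $196.32 = $15,573,487.55.
Current sales = 157,450 × $196.32 = $30,910,584.00.
Margin of safety = $30,910,584.00 − $15,573,487.55 = $15,337,096.

$15,337,096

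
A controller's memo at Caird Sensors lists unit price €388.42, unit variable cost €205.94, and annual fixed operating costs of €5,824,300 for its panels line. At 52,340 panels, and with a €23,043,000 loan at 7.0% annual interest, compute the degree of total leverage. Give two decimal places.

Total contribution margin = 52,340 × €182.48 = €9,551,003.20.
Operating income = contribution − fixed costs = €9,551,003.20 − €5,824,300 = €3,726,703.20. Interest = €1,613,010.00.
DOL = €9,551,003.20 ÷ €3,726,703.20 = 2.5629; DFL = €3,726,703.20 ÷ €2,113,693.20 = 1.7631.
DCL = DOL × DFL = 2.5629 × 1.7631 = 4.5186.

4.52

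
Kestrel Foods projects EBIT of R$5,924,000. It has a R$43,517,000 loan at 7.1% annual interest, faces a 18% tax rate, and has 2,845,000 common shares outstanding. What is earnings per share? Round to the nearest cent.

R$0.82

Interest = R$3,089,707.00, so EBT = R$5,924,000 − R$3,089,707.00 = R$2,834,293.00.
After tax at 18%: net income = R$2,834,293.00 × 0.82 = R$2,324,120.26.
Per share: R$2,324,120.26 / 2,845,000 shares = R$0.82.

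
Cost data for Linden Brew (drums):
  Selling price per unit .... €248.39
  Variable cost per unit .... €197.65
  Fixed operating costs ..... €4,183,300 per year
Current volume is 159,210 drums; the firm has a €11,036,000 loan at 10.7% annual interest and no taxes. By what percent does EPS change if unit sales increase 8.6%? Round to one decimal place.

+25.6%

Contribution at this volume is 159,210 × €50.74 = €8,078,315.40.
EBIT = €8,078,315.40 − €4,183,300 = €3,895,015.40.
Interest = €1,180,852.00, so EBIT − I = €2,714,163.40.
DCL = total CM / (EBIT − I) = €8,078,315.40 / €2,714,163.40 = 2.9764.
%ΔEPS = DCL × %ΔSales = 2.9764 × +8.6% = +25.6%.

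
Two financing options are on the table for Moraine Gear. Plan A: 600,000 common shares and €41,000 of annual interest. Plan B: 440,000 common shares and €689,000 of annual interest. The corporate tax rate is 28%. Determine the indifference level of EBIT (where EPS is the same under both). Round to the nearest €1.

€2,471,000

Set EPS_A = EPS_B: (EBIT − €41,000)(1 − 0.28) ÷ 600,000 = (EBIT − €689,000)(1 − 0.28) ÷ 440,000.
Cancelling (1 − t) and cross-multiplying: 440,000·(EBIT − 41,000) = 600,000·(EBIT − 689,000).
EBIT × (600,000 − 440,000) = 689,000 × 600,000 − 41,000 × 440,000 = 395,360,000,000, so EBIT = 395,360,000,000 ÷ 160,000 = 2,471,000.00.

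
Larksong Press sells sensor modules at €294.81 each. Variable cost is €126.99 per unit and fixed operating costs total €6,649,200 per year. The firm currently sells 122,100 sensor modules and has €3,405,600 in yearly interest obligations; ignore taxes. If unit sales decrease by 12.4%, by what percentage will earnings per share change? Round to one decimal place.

-24.3%

Total contribution margin = 122,100 × €167.82 = €20,490,822.00.
EBIT = €20,490,822.00 − €6,649,200 = €13,841,622.00.
After interest of €3,405,600.00, pre-tax earnings = €10,436,022.00.
DCL = total CM / (EBIT − I) = €20,490,822.00 / €10,436,022.00 = 1.9635.
%ΔEPS = DCL × %ΔSales = 1.9635 × -12.4% = -24.3%.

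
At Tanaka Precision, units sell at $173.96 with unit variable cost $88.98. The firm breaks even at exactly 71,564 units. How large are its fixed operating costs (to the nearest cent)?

Contribution margin per unit = $173.96 − $88.98 = $84.98.
Fixed costs = break-even units × CM = 71,564 × $84.98 = $6,081,508.72.

$6,081,508.72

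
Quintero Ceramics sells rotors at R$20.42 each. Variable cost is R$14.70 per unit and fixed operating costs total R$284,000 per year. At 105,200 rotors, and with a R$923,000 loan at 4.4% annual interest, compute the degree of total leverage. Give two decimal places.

Total contribution margin = 105,200 × R$5.72 = R$601,744.00.
Operating income = contribution − fixed costs = R$601,744.00 − R$284,000 = R$317,744.00. Interest = R$40,612.00.
DOL = R$601,744.00 ÷ R$317,744.00 = 1.8938; DFL = R$317,744.00 ÷ R$277,132.00 = 1.1465.
DCL = DOL × DFL = 1.8938 × 1.1465 = 2.1712.

2.17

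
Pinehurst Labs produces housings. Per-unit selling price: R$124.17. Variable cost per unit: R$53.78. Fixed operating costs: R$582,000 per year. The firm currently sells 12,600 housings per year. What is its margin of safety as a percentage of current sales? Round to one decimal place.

Each unit contributes R$124.17 − R$53.78 = R$70.39. Break-even units = R$582,000 ÷ R$70.39 = 8,268.22; break-even revenue = 8,268.22 × R$124.17 = R$1,026,664.87.
Actual sales revenue = 12,600 × R$124.17 = R$1,564,542.00.
Margin of safety = (R$1,564,542.00 − R$1,026,664.87) ÷ R$1,564,542.00 = 34.4%.

34.4%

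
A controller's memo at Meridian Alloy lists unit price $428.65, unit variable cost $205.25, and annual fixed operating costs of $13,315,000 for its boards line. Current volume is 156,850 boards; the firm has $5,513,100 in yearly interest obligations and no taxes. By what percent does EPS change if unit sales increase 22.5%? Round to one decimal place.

+48.6%

Total contribution margin = 156,850 × $223.40 = $35,040,290.00.
EBIT = $35,040,290.00 − $13,315,000 = $21,725,290.00.
Interest = $5,513,100.00, so EBIT − I = $16,212,190.00.
DCL = total CM / (EBIT − I) = $35,040,290.00 / $16,212,190.00 = 2.1614.
%ΔEPS = DCL × %ΔSales = 2.1614 × +22.5% = +48.6%.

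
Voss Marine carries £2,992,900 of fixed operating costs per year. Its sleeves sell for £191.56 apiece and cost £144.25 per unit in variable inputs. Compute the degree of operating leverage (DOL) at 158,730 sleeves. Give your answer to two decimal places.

1.66

Total contribution margin = 158,730 × £47.31 = £7,509,516.30.
Operating income = contribution − fixed costs = £7,509,516.30 − £2,992,900 = £4,516,616.30.
So DOL = total CM / EBIT = £7,509,516.30 / £4,516,616.30 = 1.6626.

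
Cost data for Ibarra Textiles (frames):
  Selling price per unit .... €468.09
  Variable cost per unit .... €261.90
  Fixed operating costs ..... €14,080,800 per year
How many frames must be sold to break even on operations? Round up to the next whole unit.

68,291 frames

Each unit contributes €468.09 − €261.90 = €206.19.
Break-even volume = fixed costs ÷ CM per unit = €14,080,800 ÷ €206.19 = 68,290.41, so 68,291 frames.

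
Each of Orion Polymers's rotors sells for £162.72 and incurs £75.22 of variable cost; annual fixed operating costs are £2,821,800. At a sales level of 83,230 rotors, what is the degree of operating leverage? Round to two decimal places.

Total contribution margin = 83,230 × £87.50 = £7,282,625.00.
EBIT = £7,282,625.00 − £2,821,800 = £4,460,825.00.
Degree of operating leverage = £7,282,625.00 / £4,460,825.00 = 1.6326.

1.63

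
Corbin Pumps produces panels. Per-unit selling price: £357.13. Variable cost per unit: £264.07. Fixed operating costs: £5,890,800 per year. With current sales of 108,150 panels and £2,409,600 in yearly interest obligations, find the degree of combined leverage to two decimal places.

5.71

Contribution at this volume is 108,150 × £93.06 = £10,064,439.00.
Subtracting fixed costs: EBIT = £10,064,439.00 − £5,890,800 = £4,173,639.00. Interest = £2,409,600.00, so EBIT − I = £1,764,039.00.
Degree of total leverage = total CM / (EBIT − interest) = £10,064,439.00 / £1,764,039.00 = 5.7053.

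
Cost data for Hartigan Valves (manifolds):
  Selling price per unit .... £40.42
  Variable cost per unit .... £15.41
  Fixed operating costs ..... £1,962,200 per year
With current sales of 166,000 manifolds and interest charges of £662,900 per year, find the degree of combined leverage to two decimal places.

Contribution at this volume is 166,000 × £25.01 = £4,151,660.00.
Operating income = contribution − fixed costs = £4,151,660.00 − £1,962,200 = £2,189,460.00. Interest = £662,900.00, so EBIT − I = £1,526,560.00.
Degree of total leverage = total CM / (EBIT − interest) = £4,151,660.00 / £1,526,560.00 = 2.7196.

2.72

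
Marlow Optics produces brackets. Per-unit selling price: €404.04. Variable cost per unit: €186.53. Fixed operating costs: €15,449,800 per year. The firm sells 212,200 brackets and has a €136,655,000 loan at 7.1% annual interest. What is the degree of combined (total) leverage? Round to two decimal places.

2.20

At 212,200 units, contribution = 212,200 × €217.51 = €46,155,622.00.
Subtracting fixed costs: EBIT = €46,155,622.00 − €15,449,800 = €30,705,822.00. Interest = €9,702,505.00.
DOL = €46,155,622.00 ÷ €30,705,822.00 = 1.5032; DFL = €30,705,822.00 ÷ €21,003,317.00 = 1.4620.
DCL = DOL × DFL = 1.5032 × 1.4620 = 2.1977.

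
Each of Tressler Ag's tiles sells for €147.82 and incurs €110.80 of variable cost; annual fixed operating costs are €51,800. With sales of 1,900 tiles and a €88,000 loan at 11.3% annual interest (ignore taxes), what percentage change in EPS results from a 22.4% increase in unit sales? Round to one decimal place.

Total contribution margin = 1,900 × €37.02 = €70,338.00.
Subtracting fixed costs: EBIT = €70,338.00 − €51,800 = €18,538.00.
After interest of €9,944.00, pre-tax earnings = €8,594.00.
Degree of combined leverage = contribution ÷ (EBIT − I) = €70,338.00 ÷ €8,594.00 = 8.1845.
%ΔEPS = DCL × %ΔSales = 8.1845 × +22.4% = +183.3%.

+183.3%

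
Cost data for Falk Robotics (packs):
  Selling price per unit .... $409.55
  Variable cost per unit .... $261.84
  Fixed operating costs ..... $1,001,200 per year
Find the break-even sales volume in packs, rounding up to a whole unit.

6,779 packs

Contribution margin per unit = $409.55 − $261.84 = $147.71.
Break-even volume = fixed costs ÷ CM per unit = $1,001,200 ÷ $147.71 = 6,778.15, so 6,779 packs.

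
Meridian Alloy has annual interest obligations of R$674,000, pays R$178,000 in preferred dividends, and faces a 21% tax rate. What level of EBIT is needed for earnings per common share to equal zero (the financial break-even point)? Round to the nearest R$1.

Grossing the preferred dividend up to pre-tax terms: R$178,000 / (1 − 0.21) = R$225,316.46.
Financial break-even EBIT = interest + D_p ÷ (1 − t) = R$674,000 + R$225,316.46 = R$899,316.46.

R$899,316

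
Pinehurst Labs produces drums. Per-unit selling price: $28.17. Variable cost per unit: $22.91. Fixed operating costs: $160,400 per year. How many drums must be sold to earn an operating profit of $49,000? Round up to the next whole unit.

Unit CM = price − variable cost = $28.17 − $22.91 = $5.26.
Units = (FC + target) / CM = ($160,400 + $49,000) / $5.26 = 39,809.89, so 39,810 drums.

39,810 drums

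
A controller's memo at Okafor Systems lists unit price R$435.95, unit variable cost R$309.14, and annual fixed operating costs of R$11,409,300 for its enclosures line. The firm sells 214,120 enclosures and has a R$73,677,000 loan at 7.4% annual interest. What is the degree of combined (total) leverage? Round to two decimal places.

2.64

At 214,120 units, contribution = 214,120 × R$126.81 = R$27,152,557.20.
Operating income = contribution − fixed costs = R$27,152,557.20 − R$11,409,300 = R$15,743,257.20. Interest = R$5,452,098.00.
DOL = R$27,152,557.20 ÷ R$15,743,257.20 = 1.7247; DFL = R$15,743,257.20 ÷ R$10,291,159.20 = 1.5298.
DCL = DOL × DFL = 1.7247 × 1.5298 = 2.6384.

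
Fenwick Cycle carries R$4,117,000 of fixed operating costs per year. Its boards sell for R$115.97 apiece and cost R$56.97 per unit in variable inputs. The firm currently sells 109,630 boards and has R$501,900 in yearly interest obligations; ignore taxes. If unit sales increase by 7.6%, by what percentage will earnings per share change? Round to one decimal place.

+26.6%

Contribution at this volume is 109,630 × R$59.00 = R$6,468,170.00.
Subtracting fixed costs: EBIT = R$6,468,170.00 − R$4,117,000 = R$2,351,170.00.
Interest = R$501,900.00, so EBIT − I = R$1,849,270.00.
DCL = total CM / (EBIT − I) = R$6,468,170.00 / R$1,849,270.00 = 3.4977.
%ΔEPS = DCL × %ΔSales = 3.4977 × +7.6% = +26.6%.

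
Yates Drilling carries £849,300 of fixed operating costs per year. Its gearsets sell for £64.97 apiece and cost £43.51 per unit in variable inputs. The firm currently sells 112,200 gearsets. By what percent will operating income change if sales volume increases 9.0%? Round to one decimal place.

+13.9%

At 112,200 units, contribution = 112,200 × £21.46 = £2,407,812.00.
EBIT = £2,407,812.00 − £849,300 = £1,558,512.00.
So DOL = total CM / EBIT = £2,407,812.00 / £1,558,512.00 = 1.5449.
%ΔEBIT = DOL × %ΔSales = 1.5449 × +9.0% = +13.9%.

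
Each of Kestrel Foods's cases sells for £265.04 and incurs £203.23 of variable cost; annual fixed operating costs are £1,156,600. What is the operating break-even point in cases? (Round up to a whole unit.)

Each unit contributes £265.04 − £203.23 = £61.81.
Break-even volume = fixed costs ÷ CM per unit = £1,156,600 ÷ £61.81 = 18,712.18, so 18,713 cases.

18,713 cases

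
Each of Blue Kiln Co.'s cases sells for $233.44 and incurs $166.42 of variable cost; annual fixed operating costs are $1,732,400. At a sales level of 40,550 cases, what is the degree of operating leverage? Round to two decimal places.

2.76

Total contribution margin = 40,550 × $67.02 = $2,717,661.00.
Operating income = contribution − fixed costs = $2,717,661.00 − $1,732,400 = $985,261.00.
So DOL = total CM / EBIT = $2,717,661.00 / $985,261.00 = 2.7583.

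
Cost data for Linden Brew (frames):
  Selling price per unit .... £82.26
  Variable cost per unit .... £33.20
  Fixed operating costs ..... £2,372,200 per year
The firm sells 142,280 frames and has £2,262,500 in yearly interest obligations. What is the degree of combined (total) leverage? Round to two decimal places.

2.98

Contribution at this volume is 142,280 × £49.06 = £6,980,256.80.
EBIT = £6,980,256.80 − £2,372,200 = £4,608,056.80. Interest = £2,262,500.00, so EBIT − I = £2,345,556.80.
DCL = contribution ÷ (EBIT − I) = £6,980,256.80 ÷ £2,345,556.80 = 2.9759.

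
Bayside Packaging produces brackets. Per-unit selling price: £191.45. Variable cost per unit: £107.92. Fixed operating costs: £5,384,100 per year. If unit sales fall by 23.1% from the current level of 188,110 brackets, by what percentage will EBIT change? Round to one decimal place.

-35.1%

Contribution at this volume is 188,110 × £83.53 = £15,712,828.30.
Operating income = contribution − fixed costs = £15,712,828.30 − £5,384,100 = £10,328,728.30.
Degree of operating leverage = £15,712,828.30 / £10,328,728.30 = 1.5213.
So EBIT moves 1.5213 × (-23.1%) = -35.1%.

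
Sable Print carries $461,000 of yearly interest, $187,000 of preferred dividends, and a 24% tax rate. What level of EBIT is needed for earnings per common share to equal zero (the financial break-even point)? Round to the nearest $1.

Grossing the preferred dividend up to pre-tax terms: $187,000 / (1 − 0.24) = $246,052.63.
Financial break-even EBIT = interest + D_p ÷ (1 − t) = $461,000 + $246,052.63 = $707,052.63.

$707,053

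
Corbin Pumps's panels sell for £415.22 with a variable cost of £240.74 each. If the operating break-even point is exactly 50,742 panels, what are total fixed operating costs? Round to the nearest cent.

£8,853,464.16

Each unit contributes £415.22 − £240.74 = £174.48.
Since BE = FC / CM, FC = 50,742 × £174.48 = £8,853,464.16.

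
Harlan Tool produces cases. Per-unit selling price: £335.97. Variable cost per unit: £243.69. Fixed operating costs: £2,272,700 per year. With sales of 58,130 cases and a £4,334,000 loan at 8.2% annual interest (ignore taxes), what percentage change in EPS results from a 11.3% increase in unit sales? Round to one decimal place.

+22.2%

Total contribution margin = 58,130 × £92.28 = £5,364,236.40.
Subtracting fixed costs: EBIT = £5,364,236.40 − £2,272,700 = £3,091,536.40.
Interest = £355,388.00, so EBIT − I = £2,736,148.40.
DCL = total CM / (EBIT − I) = £5,364,236.40 / £2,736,148.40 = 1.9605.
EPS therefore changes by 1.9605 × (+11.3%) = +22.2%.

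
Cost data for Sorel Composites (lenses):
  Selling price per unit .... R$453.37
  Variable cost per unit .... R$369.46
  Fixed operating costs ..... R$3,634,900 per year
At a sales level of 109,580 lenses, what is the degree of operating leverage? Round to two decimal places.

At 109,580 units, contribution = 109,580 × R$83.91 = R$9,194,857.80.
EBIT = R$9,194,857.80 − R$3,634,900 = R$5,559,957.80.
So DOL = total CM / EBIT = R$9,194,857.80 / R$5,559,957.80 = 1.6538.

1.65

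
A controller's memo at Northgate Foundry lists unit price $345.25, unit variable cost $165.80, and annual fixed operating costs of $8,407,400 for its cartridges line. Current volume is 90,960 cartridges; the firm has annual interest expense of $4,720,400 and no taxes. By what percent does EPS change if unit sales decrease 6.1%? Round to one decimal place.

-31.2%

At 90,960 units, contribution = 90,960 × $179.45 = $16,322,772.00.
EBIT = $16,322,772.00 − $8,407,400 = $7,915,372.00.
Interest = $4,720,400.00, so EBIT − I = $3,194,972.00.
DCL = total CM / (EBIT − I) = $16,322,772.00 / $3,194,972.00 = 5.1089.
EPS therefore changes by 5.1089 × (-6.1%) = -31.2%.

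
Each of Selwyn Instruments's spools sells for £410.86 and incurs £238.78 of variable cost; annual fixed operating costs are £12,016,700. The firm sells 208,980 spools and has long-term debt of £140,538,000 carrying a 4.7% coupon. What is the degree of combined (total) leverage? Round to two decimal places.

2.07

Contribution at this volume is 208,980 × £172.08 = £35,961,278.40.
Operating income = contribution − fixed costs = £35,961,278.40 − £12,016,700 = £23,944,578.40. Interest = £6,605,286.00, so EBIT − I = £17,339,292.40.
Degree of total leverage = total CM / (EBIT − interest) = £35,961,278.40 / £17,339,292.40 = 2.0740.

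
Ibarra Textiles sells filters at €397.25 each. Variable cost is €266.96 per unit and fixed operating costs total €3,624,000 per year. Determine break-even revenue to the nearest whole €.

Contribution margin per unit = €397.25 − €266.96 = €130.29, a CM ratio of €130.29 ÷ €397.25 = 0.3280.
Break-even revenue = fixed costs × price ÷ CM = €3,624,000 × €397.25 ÷ €130.29 = €11,049,459.

€11,049,459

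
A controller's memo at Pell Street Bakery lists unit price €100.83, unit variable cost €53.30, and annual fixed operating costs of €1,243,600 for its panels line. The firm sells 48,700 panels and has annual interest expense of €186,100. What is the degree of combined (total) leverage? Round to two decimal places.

Contribution at this volume is 48,700 × €47.53 = €2,314,711.00.
EBIT = €2,314,711.00 − €1,243,600 = €1,071,111.00. Interest = €186,100.00.
DOL = €2,314,711.00 ÷ €1,071,111.00 = 2.1610; DFL = €1,071,111.00 ÷ €885,011.00 = 1.2103.
Combined leverage = 2.1610 × 1.2103 = 2.6155.

2.62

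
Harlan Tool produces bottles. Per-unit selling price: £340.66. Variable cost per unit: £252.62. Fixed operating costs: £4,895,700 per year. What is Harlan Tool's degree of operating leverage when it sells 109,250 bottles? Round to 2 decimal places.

2.04

At 109,250 units, contribution = 109,250 × £88.04 = £9,618,370.00.
Subtracting fixed costs: EBIT = £9,618,370.00 − £4,895,700 = £4,722,670.00.
DOL = contribution ÷ EBIT = £9,618,370.00 ÷ £4,722,670.00 = 2.0366.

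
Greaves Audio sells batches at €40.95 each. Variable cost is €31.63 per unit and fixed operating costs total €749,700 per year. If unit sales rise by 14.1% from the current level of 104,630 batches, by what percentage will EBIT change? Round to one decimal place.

At 104,630 units, contribution = 104,630 × €9.32 = €975,151.60.
Operating income = contribution − fixed costs = €975,151.60 − €749,700 = €225,451.60.
So DOL = total CM / EBIT = €975,151.60 / €225,451.60 = 4.3253.
So EBIT moves 4.3253 × (+14.1%) = +61.0%.

+61.0%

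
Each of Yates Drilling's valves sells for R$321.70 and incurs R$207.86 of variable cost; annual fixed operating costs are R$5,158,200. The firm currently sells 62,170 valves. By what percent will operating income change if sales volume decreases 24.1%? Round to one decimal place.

-88.9%

At 62,170 units, contribution = 62,170 × R$113.84 = R$7,077,432.80.
Subtracting fixed costs: EBIT = R$7,077,432.80 − R$5,158,200 = R$1,919,232.80.
Degree of operating leverage = R$7,077,432.80 / R$1,919,232.80 = 3.6876.
So EBIT moves 3.6876 × (-24.1%) = -88.9%.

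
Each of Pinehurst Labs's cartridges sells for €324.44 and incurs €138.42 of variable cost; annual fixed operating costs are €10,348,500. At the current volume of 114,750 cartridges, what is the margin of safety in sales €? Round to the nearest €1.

Each unit contributes €324.44 − €138.42 = €186.02. Break-even units = €10,348,500 ÷ €186.02 = 55,631.11; break-even revenue = 55,631.11 × €324.44 = €18,048,958.93.
Current sales = 114,750 × €324.44 = €37,229,490.00.
Margin of safety = €37,229,490.00 − €18,048,958.93 = €19,180,531.

€19,180,531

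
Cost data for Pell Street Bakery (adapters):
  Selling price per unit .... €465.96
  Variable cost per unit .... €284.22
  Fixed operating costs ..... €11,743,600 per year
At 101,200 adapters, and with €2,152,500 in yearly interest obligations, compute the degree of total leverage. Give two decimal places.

4.09

At 101,200 units, contribution = 101,200 × €181.74 = €18,392,088.00.
Subtracting fixed costs: EBIT = €18,392,088.00 − €11,743,600 = €6,648,488.00. Interest = €2,152,500.00, so EBIT − I = €4,495,988.00.
DCL = contribution ÷ (EBIT − I) = €18,392,088.00 ÷ €4,495,988.00 = 4.0908.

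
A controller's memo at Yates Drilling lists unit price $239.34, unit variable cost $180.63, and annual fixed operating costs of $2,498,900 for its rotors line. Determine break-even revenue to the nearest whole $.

CM per unit = $239.34 − $180.63 = $58.71; CM ratio = $58.71 / $239.34 = 0.2453.
Break-even sales = FC ÷ CM ratio = $2,498,900 × $239.34 / $58.71 = $10,187,136.

$10,187,136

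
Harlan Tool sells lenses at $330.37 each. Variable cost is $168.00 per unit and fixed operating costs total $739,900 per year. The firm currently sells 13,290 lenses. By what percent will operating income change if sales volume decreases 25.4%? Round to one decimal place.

Contribution at this volume is 13,290 × $162.37 = $2,157,897.30.
EBIT = $2,157,897.30 − $739,900 = $1,417,997.30.
DOL = contribution ÷ EBIT = $2,157,897.30 ÷ $1,417,997.30 = 1.5218.
Operating income changes by 1.5218 × -25.4% = -38.7%.

-38.7%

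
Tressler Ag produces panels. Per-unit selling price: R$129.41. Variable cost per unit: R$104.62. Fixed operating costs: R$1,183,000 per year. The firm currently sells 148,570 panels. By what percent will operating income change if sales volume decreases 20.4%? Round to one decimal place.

-30.1%

Total contribution margin = 148,570 × R$24.79 = R$3,683,050.30.
Subtracting fixed costs: EBIT = R$3,683,050.30 − R$1,183,000 = R$2,500,050.30.
So DOL = total CM / EBIT = R$3,683,050.30 / R$2,500,050.30 = 1.4732.
%ΔEBIT = DOL × %ΔSales = 1.4732 × -20.4% = -30.1%.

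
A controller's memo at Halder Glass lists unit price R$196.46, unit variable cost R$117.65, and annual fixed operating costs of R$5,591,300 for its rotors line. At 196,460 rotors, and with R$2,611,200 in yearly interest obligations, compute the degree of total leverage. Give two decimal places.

2.13

Total contribution margin = 196,460 × R$78.81 = R$15,483,012.60.
Subtracting fixed costs: EBIT = R$15,483,012.60 − R$5,591,300 = R$9,891,712.60. Interest = R$2,611,200.00, so EBIT − I = R$7,280,512.60.
Degree of total leverage = total CM / (EBIT − interest) = R$15,483,012.60 / R$7,280,512.60 = 2.1266.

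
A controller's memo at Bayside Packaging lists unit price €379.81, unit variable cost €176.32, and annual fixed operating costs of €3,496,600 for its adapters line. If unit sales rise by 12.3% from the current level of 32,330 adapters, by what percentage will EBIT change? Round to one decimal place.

+26.3%

At 32,330 units, contribution = 32,330 × €203.49 = €6,578,831.70.
Subtracting fixed costs: EBIT = €6,578,831.70 − €3,496,600 = €3,082,231.70.
So DOL = total CM / EBIT = €6,578,831.70 / €3,082,231.70 = 2.1344.
%ΔEBIT = DOL × %ΔSales = 2.1344 × +12.3% = +26.3%.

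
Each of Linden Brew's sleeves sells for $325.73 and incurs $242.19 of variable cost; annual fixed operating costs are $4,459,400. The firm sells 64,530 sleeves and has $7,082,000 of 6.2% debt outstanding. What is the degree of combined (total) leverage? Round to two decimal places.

At 64,530 units, contribution = 64,530 × $83.54 = $5,390,836.20.
EBIT = $5,390,836.20 − $4,459,400 = $931,436.20. Interest = $439,084.00, so EBIT − I = $492,352.20.
Degree of total leverage = total CM / (EBIT − interest) = $5,390,836.20 / $492,352.20 = 10.9491.

10.95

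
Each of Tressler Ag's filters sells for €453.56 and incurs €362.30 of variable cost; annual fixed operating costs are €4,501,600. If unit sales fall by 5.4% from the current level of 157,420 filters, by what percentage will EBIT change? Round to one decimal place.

-7.9%

Contribution at this volume is 157,420 × €91.26 = €14,366,149.20.
Subtracting fixed costs: EBIT = €14,366,149.20 − €4,501,600 = €9,864,549.20.
So DOL = total CM / EBIT = €14,366,149.20 / €9,864,549.20 = 1.4563.
So EBIT moves 1.4563 × (-5.4%) = -7.9%.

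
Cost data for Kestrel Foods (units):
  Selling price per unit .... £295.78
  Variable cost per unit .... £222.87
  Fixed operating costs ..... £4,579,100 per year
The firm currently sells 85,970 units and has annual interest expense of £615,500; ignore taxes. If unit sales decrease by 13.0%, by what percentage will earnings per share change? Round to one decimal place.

-75.9%

Contribution at this volume is 85,970 × £72.91 = £6,268,072.70.
Subtracting fixed costs: EBIT = £6,268,072.70 − £4,579,100 = £1,688,972.70.
After interest of £615,500.00, pre-tax earnings = £1,073,472.70.
DCL = total CM / (EBIT − I) = £6,268,072.70 / £1,073,472.70 = 5.8391.
EPS therefore changes by 5.8391 × (-13.0%) = -75.9%.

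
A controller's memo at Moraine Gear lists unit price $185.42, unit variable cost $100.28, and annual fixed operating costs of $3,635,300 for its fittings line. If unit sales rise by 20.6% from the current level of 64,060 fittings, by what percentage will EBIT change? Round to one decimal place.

Total contribution margin = 64,060 × $85.14 = $5,454,068.40.
Subtracting fixed costs: EBIT = $5,454,068.40 − $3,635,300 = $1,818,768.40.
DOL = contribution ÷ EBIT = $5,454,068.40 ÷ $1,818,768.40 = 2.9988.
So EBIT moves 2.9988 × (+20.6%) = +61.8%.

+61.8%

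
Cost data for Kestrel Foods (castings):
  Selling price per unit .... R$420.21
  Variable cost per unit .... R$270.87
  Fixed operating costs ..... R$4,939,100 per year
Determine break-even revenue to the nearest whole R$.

Contribution margin per unit = R$420.21 − R$270.87 = R$149.34, a CM ratio of R$149.34 ÷ R$420.21 = 0.3554.
Break-even revenue = fixed costs × price ÷ CM = R$4,939,100 × R$420.21 ÷ R$149.34 = R$13,897,544.

R$13,897,544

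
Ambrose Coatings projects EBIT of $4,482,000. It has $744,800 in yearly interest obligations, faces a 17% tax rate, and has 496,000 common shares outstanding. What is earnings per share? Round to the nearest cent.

$6.25

Interest = $744,800.00, so EBT = $4,482,000 − $744,800.00 = $3,737,200.00.
Net income = $3,737,200.00 × (1 − 0.17) = $3,101,876.00.
Per share: $3,101,876.00 / 496,000 shares = $6.25.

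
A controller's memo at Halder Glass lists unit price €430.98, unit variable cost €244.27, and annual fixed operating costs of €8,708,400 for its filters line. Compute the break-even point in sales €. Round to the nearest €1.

Contribution margin per unit = €430.98 − €244.27 = €186.71, a CM ratio of €186.71 ÷ €430.98 = 0.4332.
Break-even sales = FC ÷ CM ratio = €8,708,400 × €430.98 / €186.71 = €20,101,474.

€20,101,474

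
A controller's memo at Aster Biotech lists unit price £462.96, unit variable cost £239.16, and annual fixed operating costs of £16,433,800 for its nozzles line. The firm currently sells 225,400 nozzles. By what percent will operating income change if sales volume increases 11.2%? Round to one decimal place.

+16.6%

Total contribution margin = 225,400 × £223.80 = £50,444,520.00.
EBIT = £50,444,520.00 − £16,433,800 = £34,010,720.00.
So DOL = total CM / EBIT = £50,444,520.00 / £34,010,720.00 = 1.4832.
So EBIT moves 1.4832 × (+11.2%) = +16.6%.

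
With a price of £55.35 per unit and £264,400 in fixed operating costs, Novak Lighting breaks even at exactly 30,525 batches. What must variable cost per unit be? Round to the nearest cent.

£46.69

Contribution per unit must be FC / Q = £264,400 / 30,525 = £8.6618.
Hence VC = price − CM = £55.35 − £8.6618 = £46.69.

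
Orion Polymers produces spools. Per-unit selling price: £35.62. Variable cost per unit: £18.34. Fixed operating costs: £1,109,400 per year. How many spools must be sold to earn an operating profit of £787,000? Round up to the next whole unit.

109,746 spools

Contribution margin per unit = £35.62 − £18.34 = £17.28.
Required volume = (fixed costs + target profit) ÷ CM = (£1,109,400 + £787,000) ÷ £17.28 = 109,745.37, so 109,746 spools.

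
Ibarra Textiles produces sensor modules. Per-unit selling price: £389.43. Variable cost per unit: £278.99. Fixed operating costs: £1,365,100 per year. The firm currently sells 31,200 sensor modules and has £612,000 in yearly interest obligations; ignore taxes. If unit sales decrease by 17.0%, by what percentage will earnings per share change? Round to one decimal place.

-39.9%

At 31,200 units, contribution = 31,200 × £110.44 = £3,445,728.00.
Subtracting fixed costs: EBIT = £3,445,728.00 − £1,365,100 = £2,080,628.00.
Interest = £612,000.00, so EBIT − I = £1,468,628.00.
DCL = total CM / (EBIT − I) = £3,445,728.00 / £1,468,628.00 = 2.3462.
EPS therefore changes by 2.3462 × (-17.0%) = -39.9%.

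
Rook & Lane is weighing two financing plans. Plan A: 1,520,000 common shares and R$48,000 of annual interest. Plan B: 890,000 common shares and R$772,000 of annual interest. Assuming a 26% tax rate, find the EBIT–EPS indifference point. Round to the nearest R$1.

R$1,794,794

Set EPS_A = EPS_B: (EBIT − R$48,000)(1 − 0.26) ÷ 1,520,000 = (EBIT − R$772,000)(1 − 0.26) ÷ 890,000.
The (1 − t) factor cancels: (EBIT − 48,000) × 890,000 = (EBIT − 772,000) × 1,520,000.
Solving, EBIT = (772,000·1,520,000 − 48,000·890,000) / (1,520,000 − 890,000) = 1,130,720,000,000 / 630,000 = 1,794,793.65.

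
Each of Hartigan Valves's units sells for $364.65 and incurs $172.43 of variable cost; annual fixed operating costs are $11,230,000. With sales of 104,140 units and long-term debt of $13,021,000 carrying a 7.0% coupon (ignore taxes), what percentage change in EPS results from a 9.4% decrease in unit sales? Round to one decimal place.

Total contribution margin = 104,140 × $192.22 = $20,017,790.80.
Operating income = contribution − fixed costs = $20,017,790.80 − $11,230,000 = $8,787,790.80.
Interest = $911,470.00, so EBIT − I = $7,876,320.80.
DCL = total CM / (EBIT − I) = $20,017,790.80 / $7,876,320.80 = 2.5415.
EPS therefore changes by 2.5415 × (-9.4%) = -23.9%.

-23.9%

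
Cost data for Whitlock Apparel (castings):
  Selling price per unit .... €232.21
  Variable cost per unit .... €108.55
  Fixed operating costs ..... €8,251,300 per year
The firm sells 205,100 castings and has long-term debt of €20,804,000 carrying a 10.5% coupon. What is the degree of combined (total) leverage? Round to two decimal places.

1.70

Total contribution margin = 205,100 × €123.66 = €25,362,666.00.
Subtracting fixed costs: EBIT = €25,362,666.00 − €8,251,300 = €17,111,366.00. Interest = €2,184,420.00.
DOL = €25,362,666.00 ÷ €17,111,366.00 = 1.4822; DFL = €17,111,366.00 ÷ €14,926,946.00 = 1.1463.
Combined leverage = 1.4822 × 1.1463 = 1.6990.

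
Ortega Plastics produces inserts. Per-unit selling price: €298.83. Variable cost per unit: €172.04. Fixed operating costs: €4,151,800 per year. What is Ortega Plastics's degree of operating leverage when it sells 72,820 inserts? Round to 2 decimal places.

1.82

Total contribution margin = 72,820 × €126.79 = €9,232,847.80.
EBIT = €9,232,847.80 − €4,151,800 = €5,081,047.80.
So DOL = total CM / EBIT = €9,232,847.80 / €5,081,047.80 = 1.8171.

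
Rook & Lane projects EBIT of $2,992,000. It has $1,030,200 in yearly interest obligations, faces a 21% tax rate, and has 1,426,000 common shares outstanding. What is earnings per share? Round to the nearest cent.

$1.09

Interest = $1,030,200.00, so EBT = $2,992,000 − $1,030,200.00 = $1,961,800.00.
After tax at 21%: net income = $1,961,800.00 × 0.79 = $1,549,822.00.
Per share: $1,549,822.00 / 1,426,000 shares = $1.09.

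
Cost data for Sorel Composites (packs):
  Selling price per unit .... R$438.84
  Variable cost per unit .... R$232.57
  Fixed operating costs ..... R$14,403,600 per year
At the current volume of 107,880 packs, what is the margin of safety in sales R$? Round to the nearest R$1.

R$16,698,360

Unit CM = price − variable cost = R$438.84 − R$232.57 = R$206.27. Break-even units = R$14,403,600 ÷ R$206.27 = 69,828.87; break-even revenue = 69,828.87 × R$438.84 = R$30,643,699.15.
Current sales = 107,880 × R$438.84 = R$47,342,059.20.
Margin of safety = R$47,342,059.20 − R$30,643,699.15 = R$16,698,360.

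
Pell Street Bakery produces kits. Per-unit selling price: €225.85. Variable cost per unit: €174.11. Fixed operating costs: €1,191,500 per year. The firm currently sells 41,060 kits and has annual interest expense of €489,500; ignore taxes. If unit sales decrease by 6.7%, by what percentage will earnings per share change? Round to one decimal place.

Total contribution margin = 41,060 × €51.74 = €2,124,444.40.
EBIT = €2,124,444.40 − €1,191,500 = €932,944.40.
After interest of €489,500.00, pre-tax earnings = €443,444.40.
Degree of combined leverage = contribution ÷ (EBIT − I) = €2,124,444.40 ÷ €443,444.40 = 4.7908.
%ΔEPS = DCL × %ΔSales = 4.7908 × -6.7% = -32.1%.

-32.1%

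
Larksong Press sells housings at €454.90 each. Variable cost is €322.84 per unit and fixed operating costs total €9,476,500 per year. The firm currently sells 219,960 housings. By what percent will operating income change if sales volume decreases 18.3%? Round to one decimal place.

At 219,960 units, contribution = 219,960 × €132.06 = €29,047,917.60.
Subtracting fixed costs: EBIT = €29,047,917.60 − €9,476,500 = €19,571,417.60.
So DOL = total CM / EBIT = €29,047,917.60 / €19,571,417.60 = 1.4842.
Operating income changes by 1.4842 × -18.3% = -27.2%.

-27.2%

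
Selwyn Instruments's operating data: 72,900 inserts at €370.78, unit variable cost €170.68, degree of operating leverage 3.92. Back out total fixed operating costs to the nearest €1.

€10,866,043

Contribution at this volume is 72,900 × €200.10 = €14,587,290.00.
DOL = contribution / EBIT, so EBIT = €14,587,290.00 / 3.92 = €3,721,247.45.
Fixed costs = CM − EBIT = €14,587,290.00 − €3,721,247.45 = €10,866,043.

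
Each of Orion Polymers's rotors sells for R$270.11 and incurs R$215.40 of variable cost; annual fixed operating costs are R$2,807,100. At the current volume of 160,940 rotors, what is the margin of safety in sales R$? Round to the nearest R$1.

R$29,612,505

Contribution margin per unit = R$270.11 − R$215.40 = R$54.71. Break-even units = R$2,807,100 ÷ R$54.71 = 51,308.72; break-even revenue = 51,308.72 × R$270.11 = R$13,858,998.01.
Actual sales revenue = 160,940 × R$270.11 = R$43,471,503.40.
Margin of safety = R$43,471,503.40 − R$13,858,998.01 = R$29,612,505.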